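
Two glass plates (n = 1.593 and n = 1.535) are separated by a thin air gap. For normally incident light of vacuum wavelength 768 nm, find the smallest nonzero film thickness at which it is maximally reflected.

At the upper boundary (n = 1.593 to n = 1.0) the reflected ray undergoes no phase shift.
Ray reflecting at the bottom interface goes from n = 1.0 toward n = 1.535: a half-wave phase shift.
Exactly one π shift → a net half-wave offset.
So the condition for constructive reflection is 2 n t = (m + ½) λ.
Minimum at m = 0: t = λ / (4 n) = 768 / (4 × 1.0) = 192 nm.

192 nm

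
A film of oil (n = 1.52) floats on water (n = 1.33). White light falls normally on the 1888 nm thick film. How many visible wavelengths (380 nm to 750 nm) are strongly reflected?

7

Ray reflecting at the top interface goes from n = 1.0 toward n = 1.52: a half-wave phase shift.
Bottom surface (1.52 → 1.33): reflection off a lower-index medium gives no phase shift.
Exactly one π shift → a net half-wave offset.
With one net inversion, constructive interference in reflection requires 2 n t = (m + ½) λ.
λ = 2 n t / (m + ½) = 5740 / (m + ½) nm.
m=7: 765 nm (IR); m=8: 675 nm (visible); m=9: 604 nm (visible); m=10: 547 nm (visible); m=11: 499 nm (visible); m=12: 459 nm (visible); m=13: 425 nm (visible); m=14: 396 nm (visible); m=15: 370 nm (UV).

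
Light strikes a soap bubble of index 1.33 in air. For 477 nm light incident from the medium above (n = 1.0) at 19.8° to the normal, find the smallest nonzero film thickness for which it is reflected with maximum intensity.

92.7 nm

Top surface (1.0 → 1.33): reflection off a higher-index medium gives a half-wave phase shift.
Ray reflecting at the bottom interface goes from n = 1.33 toward n = 1.0: no phase shift.
The two reflections differ by half a wavelength.
With one net inversion, constructive interference in reflection requires 2 n t cos θ_r = (m + ½) λ.
Snell's law: 1.0 sin 19.8° = 1.33 sin θ_r → sin θ_r = 0.255, cos θ_r = 0.967.
Minimum at m = 0: t = λ / (4 n cos θ_r) = 477 / (4 × 1.33 × 0.967) = 92.7 nm.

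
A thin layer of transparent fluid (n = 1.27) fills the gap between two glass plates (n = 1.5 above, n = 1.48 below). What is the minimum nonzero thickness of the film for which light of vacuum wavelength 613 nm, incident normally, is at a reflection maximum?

Ray reflecting at the top interface goes from n = 1.5 toward n = 1.27: no phase shift.
Bottom surface (1.27 → 1.48): reflection off a higher-index medium gives a half-wave phase shift.
Exactly one π shift → a net half-wave offset.
So the condition for constructive reflection is 2 n t = (m + ½) λ.
Minimum at m = 0: t = λ / (4 n) = 613 / (4 × 1.27) = 121 nm.

121 nm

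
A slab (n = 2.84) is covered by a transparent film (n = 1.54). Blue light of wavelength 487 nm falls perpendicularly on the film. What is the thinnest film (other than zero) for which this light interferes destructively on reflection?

Ray reflecting at the top interface goes from n = 1.0 toward n = 1.54: a half-wave phase shift.
At the lower boundary (n = 1.54 to n = 2.84) the reflected ray undergoes a half-wave phase shift.
The two reflections carry the same phase change, so no net offset.
So the condition for destructive reflection is 2 n t = (m + ½) λ.
Minimum at m = 0: t = λ / (4 n) = 487 / (4 × 1.54) = 79.1 nm.

79.1 nm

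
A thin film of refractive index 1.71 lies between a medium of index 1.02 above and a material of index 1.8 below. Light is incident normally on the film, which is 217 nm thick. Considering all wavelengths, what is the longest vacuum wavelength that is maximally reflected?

Top surface (1.02 → 1.71): reflection off a higher-index medium gives a half-wave phase shift.
At the lower boundary (n = 1.71 to n = 1.8) the reflected ray undergoes a half-wave phase shift.
Net: no relative phase inversion (both shifts match).
So the condition for constructive reflection is 2 n t = m λ.
λ = 2 n t / m. The longest wavelength is m = 1: λ = 2 × 1.71 × 217 / 1.00 = 742 nm.

742 nm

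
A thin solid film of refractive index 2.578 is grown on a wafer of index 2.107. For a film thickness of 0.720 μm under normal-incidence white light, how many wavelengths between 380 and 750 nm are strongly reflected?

Ray reflecting at the top interface goes from n = 1.0 toward n = 2.578: a half-wave phase shift.
Bottom surface (2.578 → 2.107): reflection off a lower-index medium gives no phase shift.
Exactly one π shift → a net half-wave offset.
So the condition for constructive reflection is 2 n t = (m + ½) λ.
λ = 2 n t / (m + ½) = 3712 / (m + ½) nm.
m=4: 825 nm (IR); m=5: 675 nm (visible); m=6: 571 nm (visible); m=7: 495 nm (visible); m=8: 437 nm (visible); m=9: 391 nm (visible); m=10: 354 nm (UV).

5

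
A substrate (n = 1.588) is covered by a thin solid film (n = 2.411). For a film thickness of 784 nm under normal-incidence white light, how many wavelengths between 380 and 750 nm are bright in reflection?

5

Top surface (1.0 → 2.411): reflection off a higher-index medium gives a half-wave phase shift.
Bottom surface (2.411 → 1.588): reflection off a lower-index medium gives no phase shift.
The two reflections differ by half a wavelength.
With one net inversion, constructive interference in reflection requires 2 n t = (m + ½) λ.
λ = 2 n t / (m + ½) = 3780 / (m + ½) nm.
m=4: 840 nm (IR); m=5: 687 nm (visible); m=6: 582 nm (visible); m=7: 504 nm (visible); m=8: 445 nm (visible); m=9: 398 nm (visible); m=10: 360 nm (UV).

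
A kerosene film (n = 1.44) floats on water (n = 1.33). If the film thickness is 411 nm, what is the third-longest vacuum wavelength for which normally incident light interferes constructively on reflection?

473 nm

Ray reflecting at the top interface goes from n = 1.0 toward n = 1.44: a half-wave phase shift.
At the lower boundary (n = 1.44 to n = 1.33) the reflected ray undergoes no phase shift.
The two reflections differ by half a wavelength.
So the condition for constructive reflection is 2 n t = (m + ½) λ.
λ = 2 n t / (m + ½). The third-longest wavelength is m = 2: λ = 2 × 1.44 × 411 / 2.50 = 473 nm.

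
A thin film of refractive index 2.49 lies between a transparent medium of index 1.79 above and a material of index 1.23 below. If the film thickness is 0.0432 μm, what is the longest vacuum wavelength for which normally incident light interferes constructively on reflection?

Top surface (1.79 → 2.49): reflection off a higher-index medium gives a half-wave phase shift.
Bottom surface (2.49 → 1.23): reflection off a lower-index medium gives no phase shift.
Net: one phase inversion between the two reflected rays.
With one net inversion, constructive interference in reflection requires 2 n t = (m + ½) λ.
λ = 2 n t / (m + ½). The longest wavelength is m = 0: λ = 2 × 2.49 × 43.2 / 0.500 = 430 nm.

430 nm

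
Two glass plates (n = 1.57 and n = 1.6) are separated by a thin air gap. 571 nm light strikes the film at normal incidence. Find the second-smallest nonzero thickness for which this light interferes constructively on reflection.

428 nm

Top surface (1.57 → 1.0): reflection off a lower-index medium gives no phase shift.
Ray reflecting at the bottom interface goes from n = 1.0 toward n = 1.6: a half-wave phase shift.
The two reflections differ by half a wavelength.
For bright reflection here: 2 n t = (m + ½) λ.
The second-smallest nonzero thickness corresponds to m = 1: t = (m + ½) λ / (2 n) = 1.50 × 571 / (2 × 1.0) = 428 nm.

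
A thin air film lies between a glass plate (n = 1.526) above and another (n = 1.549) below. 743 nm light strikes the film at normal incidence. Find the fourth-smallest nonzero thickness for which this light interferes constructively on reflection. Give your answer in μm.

1.30 μm

Top surface (1.526 → 1.0): reflection off a lower-index medium gives no phase shift.
Bottom surface (1.0 → 1.549): reflection off a higher-index medium gives a half-wave phase shift.
Net: one phase inversion between the two reflected rays.
For maximum reflection here: 2 n t = (m + ½) λ.
The fourth-smallest nonzero thickness corresponds to m = 3: t = (m + ½) λ / (2 n) = 3.50 × 743 / (2 × 1.0) = 1300 nm.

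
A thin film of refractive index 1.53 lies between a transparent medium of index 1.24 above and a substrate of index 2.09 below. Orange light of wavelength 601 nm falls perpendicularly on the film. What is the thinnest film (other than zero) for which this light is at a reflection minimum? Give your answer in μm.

Top surface (1.24 → 1.53): reflection off a higher-index medium gives a half-wave phase shift.
At the lower boundary (n = 1.53 to n = 2.09) the reflected ray undergoes a half-wave phase shift.
The two reflections carry the same phase change, so no net offset.
With no net inversion, destructive interference in reflection requires 2 n t = (m + ½) λ.
Minimum at m = 0: t = λ / (4 n) = 601 / (4 × 1.53) = 98.2 nm.

0.0982 μm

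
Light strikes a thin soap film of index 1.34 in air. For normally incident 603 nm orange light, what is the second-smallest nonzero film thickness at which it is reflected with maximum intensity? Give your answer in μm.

Ray reflecting at the top interface goes from n = 1.0 toward n = 1.34: a half-wave phase shift.
Ray reflecting at the bottom interface goes from n = 1.34 toward n = 1.0: no phase shift.
Exactly one π shift → a net half-wave offset.
So the condition for constructive reflection is 2 n t = (m + ½) λ.
The second-smallest nonzero thickness corresponds to m = 1: t = (m + ½) λ / (2 n) = 1.50 × 603 / (2 × 1.34) = 338 nm.

0.338 μm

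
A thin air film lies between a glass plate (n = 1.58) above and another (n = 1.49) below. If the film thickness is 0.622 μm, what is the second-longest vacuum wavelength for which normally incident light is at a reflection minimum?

622 nm

Ray reflecting at the top interface goes from n = 1.58 toward n = 1.0: no phase shift.
At the lower boundary (n = 1.0 to n = 1.49) the reflected ray undergoes a half-wave phase shift.
Exactly one π shift → a net half-wave offset.
With one net inversion, destructive interference in reflection requires 2 n t = m λ.
λ = 2 n t / m. The second-longest wavelength is m = 2: λ = 2 × 1.0 × 622 / 2.00 = 622 nm.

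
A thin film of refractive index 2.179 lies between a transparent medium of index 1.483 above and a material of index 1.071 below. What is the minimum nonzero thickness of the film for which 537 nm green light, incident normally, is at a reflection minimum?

At the upper boundary (n = 1.483 to n = 2.179) the reflected ray undergoes a half-wave phase shift.
Ray reflecting at the bottom interface goes from n = 2.179 toward n = 1.071: no phase shift.
Exactly one π shift → a net half-wave offset.
With one net inversion, destructive interference in reflection requires 2 n t = m λ.
Minimum nonzero at m = 1: t = λ / (2 n) = 537 / (2 × 2.179) = 123 nm.

123 nm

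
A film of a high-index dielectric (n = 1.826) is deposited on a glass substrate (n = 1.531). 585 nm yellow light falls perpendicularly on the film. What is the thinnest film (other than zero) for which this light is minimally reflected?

Ray reflecting at the top interface goes from n = 1.0 toward n = 1.826: a half-wave phase shift.
Ray reflecting at the bottom interface goes from n = 1.826 toward n = 1.531: no phase shift.
Net: one phase inversion between the two reflected rays.
For dark reflection here: 2 n t = m λ.
Minimum nonzero at m = 1: t = λ / (2 n) = 585 / (2 × 1.826) = 160 nm.

160 nm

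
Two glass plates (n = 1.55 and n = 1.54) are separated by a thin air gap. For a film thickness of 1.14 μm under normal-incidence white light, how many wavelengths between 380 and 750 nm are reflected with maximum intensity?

3

Top surface (1.55 → 1.0): reflection off a lower-index medium gives no phase shift.
Ray reflecting at the bottom interface goes from n = 1.0 toward n = 1.54: a half-wave phase shift.
Exactly one π shift → a net half-wave offset.
With one net inversion, constructive interference in reflection requires 2 n t = (m + ½) λ.
λ = 2 n t / (m + ½) = 2280 / (m + ½) nm.
m=2: 912 nm (IR); m=3: 651 nm (visible); m=4: 507 nm (visible); m=5: 415 nm (visible); m=6: 351 nm (UV).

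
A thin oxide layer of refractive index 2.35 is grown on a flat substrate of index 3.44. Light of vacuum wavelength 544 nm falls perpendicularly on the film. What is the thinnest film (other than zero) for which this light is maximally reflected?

At the upper boundary (n = 1.0 to n = 2.35) the reflected ray undergoes a half-wave phase shift.
Ray reflecting at the bottom interface goes from n = 2.35 toward n = 3.44: a half-wave phase shift.
Zero or two π shifts → no net half-wave offset.
For maximum reflection here: 2 n t = m λ.
Minimum nonzero at m = 1: t = λ / (2 n) = 544 / (2 × 2.35) = 116 nm.

116 nm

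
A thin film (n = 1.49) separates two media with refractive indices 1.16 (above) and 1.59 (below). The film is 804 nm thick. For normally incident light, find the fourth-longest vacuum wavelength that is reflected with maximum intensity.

At the upper boundary (n = 1.16 to n = 1.49) the reflected ray undergoes a half-wave phase shift.
Ray reflecting at the bottom interface goes from n = 1.49 toward n = 1.59: a half-wave phase shift.
Zero or two π shifts → no net half-wave offset.
For bright reflection here: 2 n t = m λ.
λ = 2 n t / m. The fourth-longest wavelength is m = 4: λ = 2 × 1.49 × 804 / 4.00 = 599 nm.

599 nm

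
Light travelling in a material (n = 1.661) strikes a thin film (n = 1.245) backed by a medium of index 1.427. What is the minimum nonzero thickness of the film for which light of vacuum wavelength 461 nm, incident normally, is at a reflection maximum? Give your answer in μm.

At the upper boundary (n = 1.661 to n = 1.245) the reflected ray undergoes no phase shift.
Ray reflecting at the bottom interface goes from n = 1.245 toward n = 1.427: a half-wave phase shift.
Net: one phase inversion between the two reflected rays.
For bright reflection here: 2 n t = (m + ½) λ.
Minimum at m = 0: t = λ / (4 n) = 461 / (4 × 1.245) = 92.6 nm.

0.0926 μm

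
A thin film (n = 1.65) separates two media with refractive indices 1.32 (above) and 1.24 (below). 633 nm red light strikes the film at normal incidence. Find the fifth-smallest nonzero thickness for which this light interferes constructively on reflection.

863 nm

At the upper boundary (n = 1.32 to n = 1.65) the reflected ray undergoes a half-wave phase shift.
Ray reflecting at the bottom interface goes from n = 1.65 toward n = 1.24: no phase shift.
The two reflections differ by half a wavelength.
For maximum reflection here: 2 n t = (m + ½) λ.
The fifth-smallest nonzero thickness corresponds to m = 4: t = (m + ½) λ / (2 n) = 4.50 × 633 / (2 × 1.65) = 863 nm.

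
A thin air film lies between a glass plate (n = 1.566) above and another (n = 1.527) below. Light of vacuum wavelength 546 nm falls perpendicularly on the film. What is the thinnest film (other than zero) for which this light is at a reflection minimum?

Ray reflecting at the top interface goes from n = 1.566 toward n = 1.0: no phase shift.
Ray reflecting at the bottom interface goes from n = 1.0 toward n = 1.527: a half-wave phase shift.
Exactly one π shift → a net half-wave offset.
For weak reflection here: 2 n t = m λ.
Minimum nonzero at m = 1: t = λ / (2 n) = 546 / (2 × 1.0) = 273 nm.

273 nm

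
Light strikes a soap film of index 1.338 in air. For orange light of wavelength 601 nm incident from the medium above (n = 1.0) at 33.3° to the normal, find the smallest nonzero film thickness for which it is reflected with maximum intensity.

123 nm

Top surface (1.0 → 1.338): reflection off a higher-index medium gives a half-wave phase shift.
At the lower boundary (n = 1.338 to n = 1.0) the reflected ray undergoes no phase shift.
The two reflections differ by half a wavelength.
With one net inversion, constructive interference in reflection requires 2 n t cos θ_r = (m + ½) λ.
Snell's law: 1.0 sin 33.3° = 1.338 sin θ_r → sin θ_r = 0.410, cos θ_r = 0.912.
Minimum at m = 0: t = λ / (4 n cos θ_r) = 601 / (4 × 1.338 × 0.912) = 123 nm.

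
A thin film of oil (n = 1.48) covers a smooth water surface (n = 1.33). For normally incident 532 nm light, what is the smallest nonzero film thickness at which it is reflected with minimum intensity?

180 nm

At the upper boundary (n = 1.0 to n = 1.48) the reflected ray undergoes a half-wave phase shift.
Ray reflecting at the bottom interface goes from n = 1.48 toward n = 1.33: no phase shift.
Exactly one π shift → a net half-wave offset.
So the condition for destructive reflection is 2 n t = m λ.
The smallest nonzero thickness corresponds to m = 1: t = m λ / (2 n) = 1.00 × 532 / (2 × 1.48) = 180 nm.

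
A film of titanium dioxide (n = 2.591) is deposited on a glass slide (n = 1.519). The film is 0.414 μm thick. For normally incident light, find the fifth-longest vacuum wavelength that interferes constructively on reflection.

477 nm

Top surface (1.0 → 2.591): reflection off a higher-index medium gives a half-wave phase shift.
Bottom surface (2.591 → 1.519): reflection off a lower-index medium gives no phase shift.
The two reflections differ by half a wavelength.
With one net inversion, constructive interference in reflection requires 2 n t = (m + ½) λ.
λ = 2 n t / (m + ½). The fifth-longest wavelength is m = 4: λ = 2 × 2.591 × 414 / 4.50 = 477 nm.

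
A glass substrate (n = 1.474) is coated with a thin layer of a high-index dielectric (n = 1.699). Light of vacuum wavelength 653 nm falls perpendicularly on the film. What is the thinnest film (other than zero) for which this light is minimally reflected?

192 nm

Ray reflecting at the top interface goes from n = 1.0 toward n = 1.699: a half-wave phase shift.
Bottom surface (1.699 → 1.474): reflection off a lower-index medium gives no phase shift.
The two reflections differ by half a wavelength.
So the condition for destructive reflection is 2 n t = m λ.
Minimum nonzero at m = 1: t = λ / (2 n) = 653 / (2 × 1.699) = 192 nm.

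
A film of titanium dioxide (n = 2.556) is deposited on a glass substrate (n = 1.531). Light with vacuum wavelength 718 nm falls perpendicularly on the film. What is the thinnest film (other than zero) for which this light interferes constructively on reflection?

70.2 nm

Top surface (1.0 → 2.556): reflection off a higher-index medium gives a half-wave phase shift.
At the lower boundary (n = 2.556 to n = 1.531) the reflected ray undergoes no phase shift.
Net: one phase inversion between the two reflected rays.
With one net inversion, constructive interference in reflection requires 2 n t = (m + ½) λ.
Minimum at m = 0: t = λ / (4 n) = 718 / (4 × 2.556) = 70.2 nm.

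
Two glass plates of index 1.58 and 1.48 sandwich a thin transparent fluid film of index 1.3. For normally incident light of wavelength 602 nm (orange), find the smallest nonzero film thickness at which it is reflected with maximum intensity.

Ray reflecting at the top interface goes from n = 1.58 toward n = 1.3: no phase shift.
At the lower boundary (n = 1.3 to n = 1.48) the reflected ray undergoes a half-wave phase shift.
Exactly one π shift → a net half-wave offset.
So the condition for constructive reflection is 2 n t = (m + ½) λ.
Minimum at m = 0: t = λ / (4 n) = 602 / (4 × 1.3) = 116 nm.

116 nm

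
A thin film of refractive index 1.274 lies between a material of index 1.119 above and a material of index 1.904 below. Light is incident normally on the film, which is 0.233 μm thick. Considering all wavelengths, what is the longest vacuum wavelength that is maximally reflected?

At the upper boundary (n = 1.119 to n = 1.274) the reflected ray undergoes a half-wave phase shift.
At the lower boundary (n = 1.274 to n = 1.904) the reflected ray undergoes a half-wave phase shift.
Net: no relative phase inversion (both shifts match).
With no net inversion, constructive interference in reflection requires 2 n t = m λ.
λ = 2 n t / m. The longest wavelength is m = 1: λ = 2 × 1.274 × 233 / 1.00 = 594 nm.

594 nm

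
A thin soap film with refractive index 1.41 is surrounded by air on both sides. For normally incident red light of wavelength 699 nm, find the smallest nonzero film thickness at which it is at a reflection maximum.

124 nm

Ray reflecting at the top interface goes from n = 1.0 toward n = 1.41: a half-wave phase shift.
Ray reflecting at the bottom interface goes from n = 1.41 toward n = 1.0: no phase shift.
Exactly one π shift → a net half-wave offset.
So the condition for constructive reflection is 2 n t = (m + ½) λ.
Minimum at m = 0: t = λ / (4 n) = 699 / (4 × 1.41) = 124 nm.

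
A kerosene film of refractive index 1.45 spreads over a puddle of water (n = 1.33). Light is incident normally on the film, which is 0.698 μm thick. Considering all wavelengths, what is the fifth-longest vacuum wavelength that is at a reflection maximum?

At the upper boundary (n = 1.0 to n = 1.45) the reflected ray undergoes a half-wave phase shift.
Ray reflecting at the bottom interface goes from n = 1.45 toward n = 1.33: no phase shift.
Net: one phase inversion between the two reflected rays.
With one net inversion, constructive interference in reflection requires 2 n t = (m + ½) λ.
λ = 2 n t / (m + ½). The fifth-longest wavelength is m = 4: λ = 2 × 1.45 × 698 / 4.50 = 450 nm.

450 nm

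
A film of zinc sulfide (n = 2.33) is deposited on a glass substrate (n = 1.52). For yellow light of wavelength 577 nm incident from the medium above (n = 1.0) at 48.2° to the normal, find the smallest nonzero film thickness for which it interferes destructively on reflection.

131 nm

Ray reflecting at the top interface goes from n = 1.0 toward n = 2.33: a half-wave phase shift.
At the lower boundary (n = 2.33 to n = 1.52) the reflected ray undergoes no phase shift.
The two reflections differ by half a wavelength.
For weak reflection here: 2 n t cos θ_r = m λ.
Snell's law: 1.0 sin 48.2° = 2.33 sin θ_r → sin θ_r = 0.320, cos θ_r = 0.947.
Minimum nonzero at m = 1: t = λ / (2 n cos θ_r) = 577 / (2 × 2.33 × 0.947) = 131 nm.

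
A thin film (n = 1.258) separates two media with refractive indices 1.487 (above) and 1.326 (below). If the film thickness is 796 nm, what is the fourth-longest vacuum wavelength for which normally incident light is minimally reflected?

501 nm

Top surface (1.487 → 1.258): reflection off a lower-index medium gives no phase shift.
Bottom surface (1.258 → 1.326): reflection off a higher-index medium gives a half-wave phase shift.
Exactly one π shift → a net half-wave offset.
For weak reflection here: 2 n t = m λ.
λ = 2 n t / m. The fourth-longest wavelength is m = 4: λ = 2 × 1.258 × 796 / 4.00 = 501 nm.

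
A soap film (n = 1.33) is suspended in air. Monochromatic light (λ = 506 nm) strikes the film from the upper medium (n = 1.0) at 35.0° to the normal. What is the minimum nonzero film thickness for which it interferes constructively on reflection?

Ray reflecting at the top interface goes from n = 1.0 toward n = 1.33: a half-wave phase shift.
At the lower boundary (n = 1.33 to n = 1.0) the reflected ray undergoes no phase shift.
Exactly one π shift → a net half-wave offset.
For strong reflection here: 2 n t cos θ_r = (m + ½) λ.
Snell's law: 1.0 sin 35.0° = 1.33 sin θ_r → sin θ_r = 0.431, cos θ_r = 0.902.
Minimum at m = 0: t = λ / (4 n cos θ_r) = 506 / (4 × 1.33 × 0.902) = 105 nm.

105 nm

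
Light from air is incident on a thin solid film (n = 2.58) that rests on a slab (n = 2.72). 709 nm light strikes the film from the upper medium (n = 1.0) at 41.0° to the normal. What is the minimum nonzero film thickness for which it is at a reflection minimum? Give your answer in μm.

At the upper boundary (n = 1.0 to n = 2.58) the reflected ray undergoes a half-wave phase shift.
At the lower boundary (n = 2.58 to n = 2.72) the reflected ray undergoes a half-wave phase shift.
The two reflections carry the same phase change, so no net offset.
With no net inversion, destructive interference in reflection requires 2 n t cos θ_r = (m + ½) λ.
Snell's law: 1.0 sin 41.0° = 2.58 sin θ_r → sin θ_r = 0.254, cos θ_r = 0.967.
Minimum at m = 0: t = λ / (4 n cos θ_r) = 709 / (4 × 2.58 × 0.967) = 71.0 nm.

0.0710 μm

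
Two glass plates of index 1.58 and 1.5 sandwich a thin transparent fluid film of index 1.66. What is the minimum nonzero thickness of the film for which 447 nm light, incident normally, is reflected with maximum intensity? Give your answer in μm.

Top surface (1.58 → 1.66): reflection off a higher-index medium gives a half-wave phase shift.
Ray reflecting at the bottom interface goes from n = 1.66 toward n = 1.5: no phase shift.
Exactly one π shift → a net half-wave offset.
So the condition for constructive reflection is 2 n t = (m + ½) λ.
Minimum at m = 0: t = λ / (4 n) = 447 / (4 × 1.66) = 67.3 nm.

0.0673 μm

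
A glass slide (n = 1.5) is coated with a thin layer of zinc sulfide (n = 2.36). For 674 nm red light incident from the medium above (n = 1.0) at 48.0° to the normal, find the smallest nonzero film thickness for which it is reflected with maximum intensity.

75.2 nm

Ray reflecting at the top interface goes from n = 1.0 toward n = 2.36: a half-wave phase shift.
At the lower boundary (n = 2.36 to n = 1.5) the reflected ray undergoes no phase shift.
Net: one phase inversion between the two reflected rays.
So the condition for constructive reflection is 2 n t cos θ_r = (m + ½) λ.
Snell's law: 1.0 sin 48.0° = 2.36 sin θ_r → sin θ_r = 0.315, cos θ_r = 0.949.
Minimum at m = 0: t = λ / (4 n cos θ_r) = 674 / (4 × 2.36 × 0.949) = 75.2 nm.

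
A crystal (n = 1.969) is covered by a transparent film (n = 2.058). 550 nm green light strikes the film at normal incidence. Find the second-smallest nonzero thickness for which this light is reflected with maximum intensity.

200 nm

At the upper boundary (n = 1.0 to n = 2.058) the reflected ray undergoes a half-wave phase shift.
Bottom surface (2.058 → 1.969): reflection off a lower-index medium gives no phase shift.
Net: one phase inversion between the two reflected rays.
For maximum reflection here: 2 n t = (m + ½) λ.
The second-smallest nonzero thickness corresponds to m = 1: t = (m + ½) λ / (2 n) = 1.50 × 550 / (2 × 2.058) = 200 nm.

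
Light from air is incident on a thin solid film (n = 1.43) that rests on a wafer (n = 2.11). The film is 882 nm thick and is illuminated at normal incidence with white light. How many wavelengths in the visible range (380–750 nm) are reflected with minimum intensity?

4

Ray reflecting at the top interface goes from n = 1.0 toward n = 1.43: a half-wave phase shift.
At the lower boundary (n = 1.43 to n = 2.11) the reflected ray undergoes a half-wave phase shift.
The two reflections carry the same phase change, so no net offset.
With no net inversion, destructive interference in reflection requires 2 n t = (m + ½) λ.
λ = 2 n t / (m + ½) = 2523 / (m + ½) nm.
m=2: 1009 nm (IR); m=3: 721 nm (visible); m=4: 561 nm (visible); m=5: 459 nm (visible); m=6: 388 nm (visible); m=7: 336 nm (UV).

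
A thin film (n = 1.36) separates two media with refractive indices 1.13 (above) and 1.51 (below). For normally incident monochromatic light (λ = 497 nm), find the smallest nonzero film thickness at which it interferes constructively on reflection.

Ray reflecting at the top interface goes from n = 1.13 toward n = 1.36: a half-wave phase shift.
Ray reflecting at the bottom interface goes from n = 1.36 toward n = 1.51: a half-wave phase shift.
The two reflections carry the same phase change, so no net offset.
For maximum reflection here: 2 n t = m λ.
Minimum nonzero at m = 1: t = λ / (2 n) = 497 / (2 × 1.36) = 183 nm.

183 nm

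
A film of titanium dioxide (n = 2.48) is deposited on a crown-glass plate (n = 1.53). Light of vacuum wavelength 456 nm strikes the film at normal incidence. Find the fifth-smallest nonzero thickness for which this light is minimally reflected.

At the upper boundary (n = 1.0 to n = 2.48) the reflected ray undergoes a half-wave phase shift.
At the lower boundary (n = 2.48 to n = 1.53) the reflected ray undergoes no phase shift.
Exactly one π shift → a net half-wave offset.
So the condition for destructive reflection is 2 n t = m λ.
The fifth-smallest nonzero thickness corresponds to m = 5: t = m λ / (2 n) = 5.00 × 456 / (2 × 2.48) = 460 nm.

460 nm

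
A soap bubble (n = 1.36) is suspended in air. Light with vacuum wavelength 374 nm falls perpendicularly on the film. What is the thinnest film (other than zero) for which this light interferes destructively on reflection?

Ray reflecting at the top interface goes from n = 1.0 toward n = 1.36: a half-wave phase shift.
Bottom surface (1.36 → 1.0): reflection off a lower-index medium gives no phase shift.
The two reflections differ by half a wavelength.
So the condition for destructive reflection is 2 n t = m λ.
Minimum nonzero at m = 1: t = λ / (2 n) = 374 / (2 × 1.36) = 138 nm.

138 nm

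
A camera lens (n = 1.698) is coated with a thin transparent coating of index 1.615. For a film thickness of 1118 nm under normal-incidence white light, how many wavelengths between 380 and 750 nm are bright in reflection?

Ray reflecting at the top interface goes from n = 1.0 toward n = 1.615: a half-wave phase shift.
Bottom surface (1.615 → 1.698): reflection off a higher-index medium gives a half-wave phase shift.
The two reflections carry the same phase change, so no net offset.
For maximum reflection here: 2 n t = m λ.
λ = 2 n t / m = 3611 / m nm.
m=4: 903 nm (IR); m=5: 722 nm (visible); m=6: 602 nm (visible); m=7: 516 nm (visible); m=8: 451 nm (visible); m=9: 401 nm (visible); m=10: 361 nm (UV).

5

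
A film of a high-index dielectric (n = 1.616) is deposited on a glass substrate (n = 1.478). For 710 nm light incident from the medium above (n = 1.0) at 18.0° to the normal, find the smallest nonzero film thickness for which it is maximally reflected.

Top surface (1.0 → 1.616): reflection off a higher-index medium gives a half-wave phase shift.
Bottom surface (1.616 → 1.478): reflection off a lower-index medium gives no phase shift.
Net: one phase inversion between the two reflected rays.
With one net inversion, constructive interference in reflection requires 2 n t cos θ_r = (m + ½) λ.
Snell's law: 1.0 sin 18.0° = 1.616 sin θ_r → sin θ_r = 0.191, cos θ_r = 0.982.
Minimum at m = 0: t = λ / (4 n cos θ_r) = 710 / (4 × 1.616 × 0.982) = 112 nm.

112 nm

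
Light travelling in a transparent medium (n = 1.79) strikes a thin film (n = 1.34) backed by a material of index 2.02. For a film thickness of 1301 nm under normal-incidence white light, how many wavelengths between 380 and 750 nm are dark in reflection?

Top surface (1.79 → 1.34): reflection off a lower-index medium gives no phase shift.
Bottom surface (1.34 → 2.02): reflection off a higher-index medium gives a half-wave phase shift.
Net: one phase inversion between the two reflected rays.
With one net inversion, destructive interference in reflection requires 2 n t = m λ.
λ = 2 n t / m = 3487 / m nm.
m=4: 872 nm (IR); m=5: 697 nm (visible); m=6: 581 nm (visible); m=7: 498 nm (visible); m=8: 436 nm (visible); m=9: 387 nm (visible); m=10: 349 nm (UV).

5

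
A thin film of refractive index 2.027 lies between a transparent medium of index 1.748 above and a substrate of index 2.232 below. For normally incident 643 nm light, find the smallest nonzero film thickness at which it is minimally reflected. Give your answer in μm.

0.0793 μm

Ray reflecting at the top interface goes from n = 1.748 toward n = 2.027: a half-wave phase shift.
Ray reflecting at the bottom interface goes from n = 2.027 toward n = 2.232: a half-wave phase shift.
Net: no relative phase inversion (both shifts match).
So the condition for destructive reflection is 2 n t = (m + ½) λ.
Minimum at m = 0: t = λ / (4 n) = 643 / (4 × 2.027) = 79.3 nm.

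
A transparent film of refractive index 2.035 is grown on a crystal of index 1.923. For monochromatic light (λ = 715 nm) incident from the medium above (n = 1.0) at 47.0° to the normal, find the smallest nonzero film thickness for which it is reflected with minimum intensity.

Top surface (1.0 → 2.035): reflection off a higher-index medium gives a half-wave phase shift.
At the lower boundary (n = 2.035 to n = 1.923) the reflected ray undergoes no phase shift.
Net: one phase inversion between the two reflected rays.
So the condition for destructive reflection is 2 n t cos θ_r = m λ.
Snell's law: 1.0 sin 47.0° = 2.035 sin θ_r → sin θ_r = 0.359, cos θ_r = 0.933.
Minimum nonzero at m = 1: t = λ / (2 n cos θ_r) = 715 / (2 × 2.035 × 0.933) = 188 nm.

188 nm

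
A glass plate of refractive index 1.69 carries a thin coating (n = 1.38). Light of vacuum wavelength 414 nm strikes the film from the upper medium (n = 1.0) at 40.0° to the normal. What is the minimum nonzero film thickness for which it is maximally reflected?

170 nm

Ray reflecting at the top interface goes from n = 1.0 toward n = 1.38: a half-wave phase shift.
Ray reflecting at the bottom interface goes from n = 1.38 toward n = 1.69: a half-wave phase shift.
The two reflections carry the same phase change, so no net offset.
With no net inversion, constructive interference in reflection requires 2 n t cos θ_r = m λ.
Snell's law: 1.0 sin 40.0° = 1.38 sin θ_r → sin θ_r = 0.466, cos θ_r = 0.885.
Minimum nonzero at m = 1: t = λ / (2 n cos θ_r) = 414 / (2 × 1.38 × 0.885) = 170 nm.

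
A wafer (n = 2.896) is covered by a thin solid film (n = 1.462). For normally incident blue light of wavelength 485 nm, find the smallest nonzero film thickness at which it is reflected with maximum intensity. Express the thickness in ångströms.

At the upper boundary (n = 1.0 to n = 1.462) the reflected ray undergoes a half-wave phase shift.
At the lower boundary (n = 1.462 to n = 2.896) the reflected ray undergoes a half-wave phase shift.
Zero or two π shifts → no net half-wave offset.
So the condition for constructive reflection is 2 n t = m λ.
Minimum nonzero at m = 1: t = λ / (2 n) = 485 / (2 × 1.462) = 166 nm.

1659 Å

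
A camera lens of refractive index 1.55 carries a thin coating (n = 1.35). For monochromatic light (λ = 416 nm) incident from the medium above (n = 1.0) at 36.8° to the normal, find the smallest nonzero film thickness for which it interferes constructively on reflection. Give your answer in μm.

0.172 μm

Ray reflecting at the top interface goes from n = 1.0 toward n = 1.35: a half-wave phase shift.
Ray reflecting at the bottom interface goes from n = 1.35 toward n = 1.55: a half-wave phase shift.
Net: no relative phase inversion (both shifts match).
With no net inversion, constructive interference in reflection requires 2 n t cos θ_r = m λ.
Snell's law: 1.0 sin 36.8° = 1.35 sin θ_r → sin θ_r = 0.444, cos θ_r = 0.896.
Minimum nonzero at m = 1: t = λ / (2 n cos θ_r) = 416 / (2 × 1.35 × 0.896) = 172 nm.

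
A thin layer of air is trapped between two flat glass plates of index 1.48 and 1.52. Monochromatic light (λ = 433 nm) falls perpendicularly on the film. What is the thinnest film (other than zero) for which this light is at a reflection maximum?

At the upper boundary (n = 1.48 to n = 1.0) the reflected ray undergoes no phase shift.
Ray reflecting at the bottom interface goes from n = 1.0 toward n = 1.52: a half-wave phase shift.
Exactly one π shift → a net half-wave offset.
So the condition for constructive reflection is 2 n t = (m + ½) λ.
Minimum at m = 0: t = λ / (4 n) = 433 / (4 × 1.0) = 108 nm.

108 nm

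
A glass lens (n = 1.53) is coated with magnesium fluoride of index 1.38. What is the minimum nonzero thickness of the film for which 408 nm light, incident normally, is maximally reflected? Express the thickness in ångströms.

1478 Å

At the upper boundary (n = 1.0 to n = 1.38) the reflected ray undergoes a half-wave phase shift.
At the lower boundary (n = 1.38 to n = 1.53) the reflected ray undergoes a half-wave phase shift.
Net: no relative phase inversion (both shifts match).
With no net inversion, constructive interference in reflection requires 2 n t = m λ.
Minimum nonzero at m = 1: t = λ / (2 n) = 408 / (2 × 1.38) = 148 nm.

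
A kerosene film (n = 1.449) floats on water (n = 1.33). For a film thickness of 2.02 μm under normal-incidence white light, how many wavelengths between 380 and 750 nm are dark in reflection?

Ray reflecting at the top interface goes from n = 1.0 toward n = 1.449: a half-wave phase shift.
Bottom surface (1.449 → 1.33): reflection off a lower-index medium gives no phase shift.
The two reflections differ by half a wavelength.
With one net inversion, destructive interference in reflection requires 2 n t = m λ.
λ = 2 n t / m = 5854 / m nm.
m=7: 836 nm (IR); m=8: 732 nm (visible); m=9: 650 nm (visible); m=10: 585 nm (visible); m=11: 532 nm (visible); m=12: 488 nm (visible); m=13: 450 nm (visible); m=14: 418 nm (visible); m=15: 390 nm (visible); m=16: 366 nm (UV).

8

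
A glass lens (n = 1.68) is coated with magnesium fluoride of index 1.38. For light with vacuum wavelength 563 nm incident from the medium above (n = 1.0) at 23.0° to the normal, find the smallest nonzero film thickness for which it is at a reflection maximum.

213 nm

Ray reflecting at the top interface goes from n = 1.0 toward n = 1.38: a half-wave phase shift.
Ray reflecting at the bottom interface goes from n = 1.38 toward n = 1.68: a half-wave phase shift.
Net: no relative phase inversion (both shifts match).
So the condition for constructive reflection is 2 n t cos θ_r = m λ.
Snell's law: 1.0 sin 23.0° = 1.38 sin θ_r → sin θ_r = 0.283, cos θ_r = 0.959.
Minimum nonzero at m = 1: t = λ / (2 n cos θ_r) = 563 / (2 × 1.38 × 0.959) = 213 nm.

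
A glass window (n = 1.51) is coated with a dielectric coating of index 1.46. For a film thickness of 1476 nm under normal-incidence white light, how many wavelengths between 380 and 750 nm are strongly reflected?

Ray reflecting at the top interface goes from n = 1.0 toward n = 1.46: a half-wave phase shift.
At the lower boundary (n = 1.46 to n = 1.51) the reflected ray undergoes a half-wave phase shift.
Net: no relative phase inversion (both shifts match).
With no net inversion, constructive interference in reflection requires 2 n t = m λ.
λ = 2 n t / m = 4310 / m nm.
m=5: 862 nm (IR); m=6: 718 nm (visible); m=7: 616 nm (visible); m=8: 539 nm (visible); m=9: 479 nm (visible); m=10: 431 nm (visible); m=11: 392 nm (visible); m=12: 359 nm (UV).

6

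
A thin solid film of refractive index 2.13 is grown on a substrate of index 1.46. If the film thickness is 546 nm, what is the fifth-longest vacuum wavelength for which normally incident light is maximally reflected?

517 nm

Ray reflecting at the top interface goes from n = 1.0 toward n = 2.13: a half-wave phase shift.
At the lower boundary (n = 2.13 to n = 1.46) the reflected ray undergoes no phase shift.
Net: one phase inversion between the two reflected rays.
With one net inversion, constructive interference in reflection requires 2 n t = (m + ½) λ.
λ = 2 n t / (m + ½). The fifth-longest wavelength is m = 4: λ = 2 × 2.13 × 546 / 4.50 = 517 nm.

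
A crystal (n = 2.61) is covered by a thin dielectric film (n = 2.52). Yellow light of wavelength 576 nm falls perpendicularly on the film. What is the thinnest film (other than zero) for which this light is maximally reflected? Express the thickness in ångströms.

1143 Å

Top surface (1.0 → 2.52): reflection off a higher-index medium gives a half-wave phase shift.
Bottom surface (2.52 → 2.61): reflection off a higher-index medium gives a half-wave phase shift.
Net: no relative phase inversion (both shifts match).
So the condition for constructive reflection is 2 n t = m λ.
Minimum nonzero at m = 1: t = λ / (2 n) = 576 / (2 × 2.52) = 114 nm.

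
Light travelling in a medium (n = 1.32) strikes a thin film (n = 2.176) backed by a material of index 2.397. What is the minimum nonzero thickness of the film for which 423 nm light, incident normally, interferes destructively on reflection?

Top surface (1.32 → 2.176): reflection off a higher-index medium gives a half-wave phase shift.
Bottom surface (2.176 → 2.397): reflection off a higher-index medium gives a half-wave phase shift.
Zero or two π shifts → no net half-wave offset.
For weak reflection here: 2 n t = (m + ½) λ.
Minimum at m = 0: t = λ / (4 n) = 423 / (4 × 2.176) = 48.6 nm.

48.6 nm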